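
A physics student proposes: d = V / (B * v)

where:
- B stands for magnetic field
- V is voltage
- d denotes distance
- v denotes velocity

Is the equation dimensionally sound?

Yes

B (magnetic field) has dimensions [I^-1 M T^-2].
V (voltage) has dimensions [I^-1 L^2 M T^-3].
d (distance) has dimensions [L].
v (velocity) has dimensions [L T^-1].

Left side: [L]
Right side: [L]

Both sides have the same dimensions, so the equation is dimensionally consistent.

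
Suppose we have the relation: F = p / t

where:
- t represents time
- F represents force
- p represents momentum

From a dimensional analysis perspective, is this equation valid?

Yes

t (time) has dimensions [T].
F (force) has dimensions [L M T^-2].
p (momentum) has dimensions [L M T^-1].

Left side: [L M T^-2]
Right side: [L M T^-2]

Both sides have the same dimensions, so the equation is dimensionally consistent.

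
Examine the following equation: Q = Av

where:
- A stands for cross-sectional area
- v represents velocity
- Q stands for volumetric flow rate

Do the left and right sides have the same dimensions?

Yes

A (cross-sectional area) has dimensions [L^2].
v (velocity) has dimensions [L T^-1].
Q (volumetric flow rate) has dimensions [L^3 T^-1].

Left side: [L^3 T^-1]
Right side: [L^3 T^-1]

Both sides have the same dimensions, so the equation is dimensionally consistent.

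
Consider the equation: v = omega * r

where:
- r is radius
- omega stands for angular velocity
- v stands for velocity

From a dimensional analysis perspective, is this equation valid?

Yes

r (radius) has dimensions [L].
omega (angular velocity) has dimensions [T^-1].
v (velocity) has dimensions [L T^-1].

Left side: [L T^-1]
Right side: [L T^-1]

Both sides have the same dimensions, so the equation is dimensionally consistent.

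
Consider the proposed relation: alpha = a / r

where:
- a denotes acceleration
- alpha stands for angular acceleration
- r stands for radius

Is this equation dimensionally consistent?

Yes

a (acceleration) has dimensions [L T^-2].
alpha (angular acceleration) has dimensions [T^-2].
r (radius) has dimensions [L].

Left side: [T^-2]
Right side: [T^-2]

Both sides have the same dimensions, so the equation is dimensionally consistent.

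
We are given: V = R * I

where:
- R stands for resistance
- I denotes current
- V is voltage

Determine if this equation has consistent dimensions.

Yes

R (resistance) has dimensions [I^-2 L^2 M T^-3].
I (current) has dimensions [I].
V (voltage) has dimensions [I^-1 L^2 M T^-3].

Left side: [I^-1 L^2 M T^-3]
Right side: [I^-1 L^2 M T^-3]

Both sides have the same dimensions, so the equation is dimensionally consistent.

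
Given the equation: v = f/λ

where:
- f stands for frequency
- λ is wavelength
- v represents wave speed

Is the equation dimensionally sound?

No

f (frequency) has dimensions [T^-1].
λ (wavelength) has dimensions [L].
v (wave speed) has dimensions [L T^-1].

Left side: [L T^-1]
Right side: [L^-1 T^-1]

The two sides have different dimensions, so the equation is NOT dimensionally consistent.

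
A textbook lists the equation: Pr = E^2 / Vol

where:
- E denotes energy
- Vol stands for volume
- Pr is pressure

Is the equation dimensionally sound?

No

E (energy) has dimensions [L^2 M T^-2].
Vol (volume) has dimensions [L^3].
Pr (pressure) has dimensions [L^-1 M T^-2].

Left side: [L^-1 M T^-2]
Right side: [L M^2 T^-4]

The two sides have different dimensions, so the equation is NOT dimensionally consistent.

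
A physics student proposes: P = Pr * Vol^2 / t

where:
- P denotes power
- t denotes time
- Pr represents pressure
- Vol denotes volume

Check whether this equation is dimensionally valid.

No

P (power) has dimensions [L^2 M T^-3].
t (time) has dimensions [T].
Pr (pressure) has dimensions [L^-1 M T^-2].
Vol (volume) has dimensions [L^3].

Left side: [L^2 M T^-3]
Right side: [L^5 M T^-3]

The two sides have different dimensions, so the equation is NOT dimensionally consistent.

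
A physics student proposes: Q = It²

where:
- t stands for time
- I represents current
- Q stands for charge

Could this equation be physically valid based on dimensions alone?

No

t (time) has dimensions [T].
I (current) has dimensions [I].
Q (charge) has dimensions [I T].

Left side: [I T]
Right side: [I T^2]

The two sides have different dimensions, so the equation is NOT dimensionally consistent.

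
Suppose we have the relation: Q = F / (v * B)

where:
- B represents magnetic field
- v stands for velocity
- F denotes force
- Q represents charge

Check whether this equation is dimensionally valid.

Yes

B (magnetic field) has dimensions [I^-1 M T^-2].
v (velocity) has dimensions [L T^-1].
F (force) has dimensions [L M T^-2].
Q (charge) has dimensions [I T].

Left side: [I T]
Right side: [I T]

Both sides have the same dimensions, so the equation is dimensionally consistent.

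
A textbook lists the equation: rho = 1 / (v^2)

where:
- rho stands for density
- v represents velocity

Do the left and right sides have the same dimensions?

No

rho (density) has dimensions [L^-3 M].
v (velocity) has dimensions [L T^-1].

Left side: [L^-3 M]
Right side: [L^-2 T^2]

The two sides have different dimensions, so the equation is NOT dimensionally consistent.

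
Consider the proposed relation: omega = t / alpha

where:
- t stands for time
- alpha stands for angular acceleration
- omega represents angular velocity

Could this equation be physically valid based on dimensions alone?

No

t (time) has dimensions [T].
alpha (angular acceleration) has dimensions [T^-2].
omega (angular velocity) has dimensions [T^-1].

Left side: [T^-1]
Right side: [T^3]

The two sides have different dimensions, so the equation is NOT dimensionally consistent.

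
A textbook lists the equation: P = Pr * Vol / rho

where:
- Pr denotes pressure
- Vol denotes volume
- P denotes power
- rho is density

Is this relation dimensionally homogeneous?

No

Pr (pressure) has dimensions [L^-1 M T^-2].
Vol (volume) has dimensions [L^3].
P (power) has dimensions [L^2 M T^-3].
rho (density) has dimensions [L^-3 M].

Left side: [L^2 M T^-3]
Right side: [L^5 T^-2]

The two sides have different dimensions, so the equation is NOT dimensionally consistent.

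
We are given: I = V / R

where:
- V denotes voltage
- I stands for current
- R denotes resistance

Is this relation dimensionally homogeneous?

Yes

V (voltage) has dimensions [I^-1 L^2 M T^-3].
I (current) has dimensions [I].
R (resistance) has dimensions [I^-2 L^2 M T^-3].

Left side: [I]
Right side: [I]

Both sides have the same dimensions, so the equation is dimensionally consistent.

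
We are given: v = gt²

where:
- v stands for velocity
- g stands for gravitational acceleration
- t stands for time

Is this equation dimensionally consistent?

No

v (velocity) has dimensions [L T^-1].
g (gravitational acceleration) has dimensions [L T^-2].
t (time) has dimensions [T].

Left side: [L T^-1]
Right side: [L]

The two sides have different dimensions, so the equation is NOT dimensionally consistent.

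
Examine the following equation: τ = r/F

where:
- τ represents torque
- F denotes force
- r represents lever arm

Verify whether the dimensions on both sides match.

No

τ (torque) has dimensions [L^2 M T^-2].
F (force) has dimensions [L M T^-2].
r (lever arm) has dimensions [L].

Left side: [L^2 M T^-2]
Right side: [M^-1 T^2]

The two sides have different dimensions, so the equation is NOT dimensionally consistent.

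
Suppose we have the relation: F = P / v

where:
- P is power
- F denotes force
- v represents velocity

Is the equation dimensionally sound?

Yes

P (power) has dimensions [L^2 M T^-3].
F (force) has dimensions [L M T^-2].
v (velocity) has dimensions [L T^-1].

Left side: [L M T^-2]
Right side: [L M T^-2]

Both sides have the same dimensions, so the equation is dimensionally consistent.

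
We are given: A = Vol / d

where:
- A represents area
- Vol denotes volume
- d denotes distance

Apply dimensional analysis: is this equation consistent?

Yes

A (area) has dimensions [L^2].
Vol (volume) has dimensions [L^3].
d (distance) has dimensions [L].

Left side: [L^2]
Right side: [L^2]

Both sides have the same dimensions, so the equation is dimensionally consistent.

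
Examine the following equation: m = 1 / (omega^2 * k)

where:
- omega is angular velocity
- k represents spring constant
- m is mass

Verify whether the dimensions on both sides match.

No

omega (angular velocity) has dimensions [T^-1].
k (spring constant) has dimensions [M T^-2].
m (mass) has dimensions [M].

Left side: [M]
Right side: [M^-1 T^4]

The two sides have different dimensions, so the equation is NOT dimensionally consistent.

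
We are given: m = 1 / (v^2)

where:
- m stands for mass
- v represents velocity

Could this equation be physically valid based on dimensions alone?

No

m (mass) has dimensions [M].
v (velocity) has dimensions [L T^-1].

Left side: [M]
Right side: [L^-2 T^2]

The two sides have different dimensions, so the equation is NOT dimensionally consistent.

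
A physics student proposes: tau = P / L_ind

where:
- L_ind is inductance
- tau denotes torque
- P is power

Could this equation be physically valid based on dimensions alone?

No

L_ind (inductance) has dimensions [I^-2 L^2 M T^-2].
tau (torque) has dimensions [L^2 M T^-2].
P (power) has dimensions [L^2 M T^-3].

Left side: [L^2 M T^-2]
Right side: [I^2 T^-1]

The two sides have different dimensions, so the equation is NOT dimensionally consistent.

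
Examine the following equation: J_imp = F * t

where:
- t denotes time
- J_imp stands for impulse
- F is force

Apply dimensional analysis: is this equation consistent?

Yes

t (time) has dimensions [T].
J_imp (impulse) has dimensions [L M T^-1].
F (force) has dimensions [L M T^-2].

Left side: [L M T^-1]
Right side: [L M T^-1]

Both sides have the same dimensions, so the equation is dimensionally consistent.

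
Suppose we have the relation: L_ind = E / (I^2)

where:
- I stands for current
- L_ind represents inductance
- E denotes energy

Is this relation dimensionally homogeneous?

Yes

I (current) has dimensions [I].
L_ind (inductance) has dimensions [I^-2 L^2 M T^-2].
E (energy) has dimensions [L^2 M T^-2].

Left side: [I^-2 L^2 M T^-2]
Right side: [I^-2 L^2 M T^-2]

Both sides have the same dimensions, so the equation is dimensionally consistent.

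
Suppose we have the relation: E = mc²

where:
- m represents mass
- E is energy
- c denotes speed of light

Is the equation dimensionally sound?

Yes

m (mass) has dimensions [M].
E (energy) has dimensions [L^2 M T^-2].
c (speed of light) has dimensions [L T^-1].

Left side: [L^2 M T^-2]
Right side: [L^2 M T^-2]

Both sides have the same dimensions, so the equation is dimensionally consistent.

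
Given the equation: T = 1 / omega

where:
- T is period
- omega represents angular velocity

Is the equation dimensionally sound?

Yes

T (period) has dimensions [T].
omega (angular velocity) has dimensions [T^-1].

Left side: [T]
Right side: [T]

Both sides have the same dimensions, so the equation is dimensionally consistent.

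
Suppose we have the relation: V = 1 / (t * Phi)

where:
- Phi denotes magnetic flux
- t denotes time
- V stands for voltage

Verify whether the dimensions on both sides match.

No

Phi (magnetic flux) has dimensions [I^-1 L^2 M T^-2].
t (time) has dimensions [T].
V (voltage) has dimensions [I^-1 L^2 M T^-3].

Left side: [I^-1 L^2 M T^-3]
Right side: [I L^-2 M^-1 T]

The two sides have different dimensions, so the equation is NOT dimensionally consistent.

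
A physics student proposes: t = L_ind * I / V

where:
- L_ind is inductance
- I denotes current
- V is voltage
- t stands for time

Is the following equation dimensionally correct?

Yes

L_ind (inductance) has dimensions [I^-2 L^2 M T^-2].
I (current) has dimensions [I].
V (voltage) has dimensions [I^-1 L^2 M T^-3].
t (time) has dimensions [T].

Left side: [T]
Right side: [T]

Both sides have the same dimensions, so the equation is dimensionally consistent.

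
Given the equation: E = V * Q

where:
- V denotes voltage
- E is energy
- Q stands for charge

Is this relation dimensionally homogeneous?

Yes

V (voltage) has dimensions [I^-1 L^2 M T^-3].
E (energy) has dimensions [L^2 M T^-2].
Q (charge) has dimensions [I T].

Left side: [L^2 M T^-2]
Right side: [L^2 M T^-2]

Both sides have the same dimensions, so the equation is dimensionally consistent.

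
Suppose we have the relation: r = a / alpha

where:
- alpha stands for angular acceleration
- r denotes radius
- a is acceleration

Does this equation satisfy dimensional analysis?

Yes

alpha (angular acceleration) has dimensions [T^-2].
r (radius) has dimensions [L].
a (acceleration) has dimensions [L T^-2].

Left side: [L]
Right side: [L]

Both sides have the same dimensions, so the equation is dimensionally consistent.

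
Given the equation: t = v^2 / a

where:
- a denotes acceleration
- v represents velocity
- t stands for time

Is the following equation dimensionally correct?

No

a (acceleration) has dimensions [L T^-2].
v (velocity) has dimensions [L T^-1].
t (time) has dimensions [T].

Left side: [T]
Right side: [L]

The two sides have different dimensions, so the equation is NOT dimensionally consistent.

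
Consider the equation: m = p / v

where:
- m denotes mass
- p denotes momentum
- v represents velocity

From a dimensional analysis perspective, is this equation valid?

Yes

m (mass) has dimensions [M].
p (momentum) has dimensions [L M T^-1].
v (velocity) has dimensions [L T^-1].

Left side: [M]
Right side: [M]

Both sides have the same dimensions, so the equation is dimensionally consistent.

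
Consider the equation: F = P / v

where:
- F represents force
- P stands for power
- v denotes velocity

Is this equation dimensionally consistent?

Yes

F (force) has dimensions [L M T^-2].
P (power) has dimensions [L^2 M T^-3].
v (velocity) has dimensions [L T^-1].

Left side: [L M T^-2]
Right side: [L M T^-2]

Both sides have the same dimensions, so the equation is dimensionally consistent.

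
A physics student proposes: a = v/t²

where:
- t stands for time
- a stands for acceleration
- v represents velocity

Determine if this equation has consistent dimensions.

No

t (time) has dimensions [T].
a (acceleration) has dimensions [L T^-2].
v (velocity) has dimensions [L T^-1].

Left side: [L T^-2]
Right side: [L T^-3]

The two sides have different dimensions, so the equation is NOT dimensionally consistent.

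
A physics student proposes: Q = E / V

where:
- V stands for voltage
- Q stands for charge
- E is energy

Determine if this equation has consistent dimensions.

Yes

V (voltage) has dimensions [I^-1 L^2 M T^-3].
Q (charge) has dimensions [I T].
E (energy) has dimensions [L^2 M T^-2].

Left side: [I T]
Right side: [I T]

Both sides have the same dimensions, so the equation is dimensionally consistent.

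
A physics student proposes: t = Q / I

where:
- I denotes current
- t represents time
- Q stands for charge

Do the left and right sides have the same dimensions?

Yes

I (current) has dimensions [I].
t (time) has dimensions [T].
Q (charge) has dimensions [I T].

Left side: [T]
Right side: [T]

Both sides have the same dimensions, so the equation is dimensionally consistent.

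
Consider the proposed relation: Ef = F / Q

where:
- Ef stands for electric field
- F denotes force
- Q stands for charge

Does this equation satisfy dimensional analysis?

Yes

Ef (electric field) has dimensions [I^-1 L M T^-3].
F (force) has dimensions [L M T^-2].
Q (charge) has dimensions [I T].

Left side: [I^-1 L M T^-3]
Right side: [I^-1 L M T^-3]

Both sides have the same dimensions, so the equation is dimensionally consistent.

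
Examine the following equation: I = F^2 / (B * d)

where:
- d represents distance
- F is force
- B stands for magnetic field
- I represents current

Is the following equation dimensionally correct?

No

d (distance) has dimensions [L].
F (force) has dimensions [L M T^-2].
B (magnetic field) has dimensions [I^-1 M T^-2].
I (current) has dimensions [I].

Left side: [I]
Right side: [I L M T^-2]

The two sides have different dimensions, so the equation is NOT dimensionally consistent.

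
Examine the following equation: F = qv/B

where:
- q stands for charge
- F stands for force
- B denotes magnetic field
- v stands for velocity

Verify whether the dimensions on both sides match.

No

q (charge) has dimensions [I T].
F (force) has dimensions [L M T^-2].
B (magnetic field) has dimensions [I^-1 M T^-2].
v (velocity) has dimensions [L T^-1].

Left side: [L M T^-2]
Right side: [I^2 L M^-1 T^2]

The two sides have different dimensions, so the equation is NOT dimensionally consistent.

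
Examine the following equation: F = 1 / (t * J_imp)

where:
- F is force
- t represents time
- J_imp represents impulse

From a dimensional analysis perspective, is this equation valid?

No

F (force) has dimensions [L M T^-2].
t (time) has dimensions [T].
J_imp (impulse) has dimensions [L M T^-1].

Left side: [L M T^-2]
Right side: [L^-1 M^-1]

The two sides have different dimensions, so the equation is NOT dimensionally consistent.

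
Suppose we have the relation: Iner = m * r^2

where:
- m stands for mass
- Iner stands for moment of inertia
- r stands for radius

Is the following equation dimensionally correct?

Yes

m (mass) has dimensions [M].
Iner (moment of inertia) has dimensions [L^2 M].
r (radius) has dimensions [L].

Left side: [L^2 M]
Right side: [L^2 M]

Both sides have the same dimensions, so the equation is dimensionally consistent.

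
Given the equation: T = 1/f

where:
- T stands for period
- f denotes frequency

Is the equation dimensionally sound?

Yes

T (period) has dimensions [T].
f (frequency) has dimensions [T^-1].

Left side: [T]
Right side: [T]

Both sides have the same dimensions, so the equation is dimensionally consistent.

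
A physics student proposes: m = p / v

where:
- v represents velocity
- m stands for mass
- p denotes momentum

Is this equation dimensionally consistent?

Yes

v (velocity) has dimensions [L T^-1].
m (mass) has dimensions [M].
p (momentum) has dimensions [L M T^-1].

Left side: [M]
Right side: [M]

Both sides have the same dimensions, so the equation is dimensionally consistent.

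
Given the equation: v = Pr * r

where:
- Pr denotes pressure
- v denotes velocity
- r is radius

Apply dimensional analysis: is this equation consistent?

No

Pr (pressure) has dimensions [L^-1 M T^-2].
v (velocity) has dimensions [L T^-1].
r (radius) has dimensions [L].

Left side: [L T^-1]
Right side: [M T^-2]

The two sides have different dimensions, so the equation is NOT dimensionally consistent.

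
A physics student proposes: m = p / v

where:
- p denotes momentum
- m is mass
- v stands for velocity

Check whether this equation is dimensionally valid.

Yes

p (momentum) has dimensions [L M T^-1].
m (mass) has dimensions [M].
v (velocity) has dimensions [L T^-1].

Left side: [M]
Right side: [M]

Both sides have the same dimensions, so the equation is dimensionally consistent.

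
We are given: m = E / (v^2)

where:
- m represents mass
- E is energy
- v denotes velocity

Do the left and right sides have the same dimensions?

Yes

m (mass) has dimensions [M].
E (energy) has dimensions [L^2 M T^-2].
v (velocity) has dimensions [L T^-1].

Left side: [M]
Right side: [M]

Both sides have the same dimensions, so the equation is dimensionally consistent.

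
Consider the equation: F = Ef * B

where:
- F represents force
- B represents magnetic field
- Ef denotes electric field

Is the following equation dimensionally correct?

No

F (force) has dimensions [L M T^-2].
B (magnetic field) has dimensions [I^-1 M T^-2].
Ef (electric field) has dimensions [I^-1 L M T^-3].

Left side: [L M T^-2]
Right side: [I^-2 L M^2 T^-5]

The two sides have different dimensions, so the equation is NOT dimensionally consistent.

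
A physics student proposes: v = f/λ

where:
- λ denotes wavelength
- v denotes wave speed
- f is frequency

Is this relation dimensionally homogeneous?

No

λ (wavelength) has dimensions [L].
v (wave speed) has dimensions [L T^-1].
f (frequency) has dimensions [T^-1].

Left side: [L T^-1]
Right side: [L^-1 T^-1]

The two sides have different dimensions, so the equation is NOT dimensionally consistent.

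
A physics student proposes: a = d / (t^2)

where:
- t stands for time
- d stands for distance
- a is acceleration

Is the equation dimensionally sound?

Yes

t (time) has dimensions [T].
d (distance) has dimensions [L].
a (acceleration) has dimensions [L T^-2].

Left side: [L T^-2]
Right side: [L T^-2]

Both sides have the same dimensions, so the equation is dimensionally consistent.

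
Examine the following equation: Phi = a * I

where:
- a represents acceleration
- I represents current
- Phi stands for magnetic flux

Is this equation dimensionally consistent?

No

a (acceleration) has dimensions [L T^-2].
I (current) has dimensions [I].
Phi (magnetic flux) has dimensions [I^-1 L^2 M T^-2].

Left side: [I^-1 L^2 M T^-2]
Right side: [I L T^-2]

The two sides have different dimensions, so the equation is NOT dimensionally consistent.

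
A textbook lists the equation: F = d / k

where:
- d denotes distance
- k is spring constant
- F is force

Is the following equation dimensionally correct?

No

d (distance) has dimensions [L].
k (spring constant) has dimensions [M T^-2].
F (force) has dimensions [L M T^-2].

Left side: [L M T^-2]
Right side: [L M^-1 T^2]

The two sides have different dimensions, so the equation is NOT dimensionally consistent.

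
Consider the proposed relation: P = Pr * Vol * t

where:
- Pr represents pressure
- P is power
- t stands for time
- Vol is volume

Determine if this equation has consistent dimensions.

No

Pr (pressure) has dimensions [L^-1 M T^-2].
P (power) has dimensions [L^2 M T^-3].
t (time) has dimensions [T].
Vol (volume) has dimensions [L^3].

Left side: [L^2 M T^-3]
Right side: [L^2 M T^-1]

The two sides have different dimensions, so the equation is NOT dimensionally consistent.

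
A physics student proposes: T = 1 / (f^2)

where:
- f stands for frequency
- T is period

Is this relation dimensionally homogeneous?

No

f (frequency) has dimensions [T^-1].
T (period) has dimensions [T].

Left side: [T]
Right side: [T^2]

The two sides have different dimensions, so the equation is NOT dimensionally consistent.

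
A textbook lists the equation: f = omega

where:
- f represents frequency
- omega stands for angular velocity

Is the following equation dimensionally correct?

Yes

f (frequency) has dimensions [T^-1].
omega (angular velocity) has dimensions [T^-1].

Left side: [T^-1]
Right side: [T^-1]

Both sides have the same dimensions, so the equation is dimensionally consistent.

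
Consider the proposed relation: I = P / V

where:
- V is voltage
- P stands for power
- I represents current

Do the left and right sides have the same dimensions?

Yes

V (voltage) has dimensions [I^-1 L^2 M T^-3].
P (power) has dimensions [L^2 M T^-3].
I (current) has dimensions [I].

Left side: [I]
Right side: [I]

Both sides have the same dimensions, so the equation is dimensionally consistent.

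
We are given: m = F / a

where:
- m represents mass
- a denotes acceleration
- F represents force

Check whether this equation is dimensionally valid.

Yes

m (mass) has dimensions [M].
a (acceleration) has dimensions [L T^-2].
F (force) has dimensions [L M T^-2].

Left side: [M]
Right side: [M]

Both sides have the same dimensions, so the equation is dimensionally consistent.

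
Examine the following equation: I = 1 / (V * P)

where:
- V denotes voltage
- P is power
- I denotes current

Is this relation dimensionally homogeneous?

No

V (voltage) has dimensions [I^-1 L^2 M T^-3].
P (power) has dimensions [L^2 M T^-3].
I (current) has dimensions [I].

Left side: [I]
Right side: [I L^-4 M^-2 T^6]

The two sides have different dimensions, so the equation is NOT dimensionally consistent.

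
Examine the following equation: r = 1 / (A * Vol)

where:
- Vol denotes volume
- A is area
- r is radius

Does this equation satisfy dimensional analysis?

No

Vol (volume) has dimensions [L^3].
A (area) has dimensions [L^2].
r (radius) has dimensions [L].

Left side: [L]
Right side: [L^-5]

The two sides have different dimensions, so the equation is NOT dimensionally consistent.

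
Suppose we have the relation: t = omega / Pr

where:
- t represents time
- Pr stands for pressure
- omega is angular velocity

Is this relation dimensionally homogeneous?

No

t (time) has dimensions [T].
Pr (pressure) has dimensions [L^-1 M T^-2].
omega (angular velocity) has dimensions [T^-1].

Left side: [T]
Right side: [L M^-1 T]

The two sides have different dimensions, so the equation is NOT dimensionally consistent.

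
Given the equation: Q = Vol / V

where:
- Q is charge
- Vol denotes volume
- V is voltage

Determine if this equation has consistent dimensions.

No

Q (charge) has dimensions [I T].
Vol (volume) has dimensions [L^3].
V (voltage) has dimensions [I^-1 L^2 M T^-3].

Left side: [I T]
Right side: [I L M^-1 T^3]

The two sides have different dimensions, so the equation is NOT dimensionally consistent.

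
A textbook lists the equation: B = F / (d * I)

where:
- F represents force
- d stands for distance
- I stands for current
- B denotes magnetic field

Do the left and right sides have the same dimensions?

Yes

F (force) has dimensions [L M T^-2].
d (distance) has dimensions [L].
I (current) has dimensions [I].
B (magnetic field) has dimensions [I^-1 M T^-2].

Left side: [I^-1 M T^-2]
Right side: [I^-1 M T^-2]

Both sides have the same dimensions, so the equation is dimensionally consistent.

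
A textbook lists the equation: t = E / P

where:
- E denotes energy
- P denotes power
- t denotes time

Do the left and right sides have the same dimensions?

Yes

E (energy) has dimensions [L^2 M T^-2].
P (power) has dimensions [L^2 M T^-3].
t (time) has dimensions [T].

Left side: [T]
Right side: [T]

Both sides have the same dimensions, so the equation is dimensionally consistent.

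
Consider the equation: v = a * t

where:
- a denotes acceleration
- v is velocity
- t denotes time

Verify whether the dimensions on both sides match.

Yes

a (acceleration) has dimensions [L T^-2].
v (velocity) has dimensions [L T^-1].
t (time) has dimensions [T].

Left side: [L T^-1]
Right side: [L T^-1]

Both sides have the same dimensions, so the equation is dimensionally consistent.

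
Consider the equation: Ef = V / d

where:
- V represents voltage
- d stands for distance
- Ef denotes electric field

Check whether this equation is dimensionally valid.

Yes

V (voltage) has dimensions [I^-1 L^2 M T^-3].
d (distance) has dimensions [L].
Ef (electric field) has dimensions [I^-1 L M T^-3].

Left side: [I^-1 L M T^-3]
Right side: [I^-1 L M T^-3]

Both sides have the same dimensions, so the equation is dimensionally consistent.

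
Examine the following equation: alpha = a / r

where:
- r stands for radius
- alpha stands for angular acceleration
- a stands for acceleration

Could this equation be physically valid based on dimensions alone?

Yes

r (radius) has dimensions [L].
alpha (angular acceleration) has dimensions [T^-2].
a (acceleration) has dimensions [L T^-2].

Left side: [T^-2]
Right side: [T^-2]

Both sides have the same dimensions, so the equation is dimensionally consistent.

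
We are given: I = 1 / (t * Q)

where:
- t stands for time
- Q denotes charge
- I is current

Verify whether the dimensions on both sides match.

No

t (time) has dimensions [T].
Q (charge) has dimensions [I T].
I (current) has dimensions [I].

Left side: [I]
Right side: [I^-1 T^-2]

The two sides have different dimensions, so the equation is NOT dimensionally consistent.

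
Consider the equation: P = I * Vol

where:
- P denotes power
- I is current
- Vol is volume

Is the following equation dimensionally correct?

No

P (power) has dimensions [L^2 M T^-3].
I (current) has dimensions [I].
Vol (volume) has dimensions [L^3].

Left side: [L^2 M T^-3]
Right side: [I L^3]

The two sides have different dimensions, so the equation is NOT dimensionally consistent.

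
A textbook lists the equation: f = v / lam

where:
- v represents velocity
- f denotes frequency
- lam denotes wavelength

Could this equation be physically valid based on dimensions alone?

Yes

v (velocity) has dimensions [L T^-1].
f (frequency) has dimensions [T^-1].
lam (wavelength) has dimensions [L].

Left side: [T^-1]
Right side: [T^-1]

Both sides have the same dimensions, so the equation is dimensionally consistent.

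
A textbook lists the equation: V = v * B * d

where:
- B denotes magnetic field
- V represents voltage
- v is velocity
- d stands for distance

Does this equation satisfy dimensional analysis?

Yes

B (magnetic field) has dimensions [I^-1 M T^-2].
V (voltage) has dimensions [I^-1 L^2 M T^-3].
v (velocity) has dimensions [L T^-1].
d (distance) has dimensions [L].

Left side: [I^-1 L^2 M T^-3]
Right side: [I^-1 L^2 M T^-3]

Both sides have the same dimensions, so the equation is dimensionally consistent.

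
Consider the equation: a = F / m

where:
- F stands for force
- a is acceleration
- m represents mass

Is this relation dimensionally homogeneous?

Yes

F (force) has dimensions [L M T^-2].
a (acceleration) has dimensions [L T^-2].
m (mass) has dimensions [M].

Left side: [L T^-2]
Right side: [L T^-2]

Both sides have the same dimensions, so the equation is dimensionally consistent.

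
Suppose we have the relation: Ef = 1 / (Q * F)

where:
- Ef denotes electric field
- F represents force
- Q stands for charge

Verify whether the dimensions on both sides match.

No

Ef (electric field) has dimensions [I^-1 L M T^-3].
F (force) has dimensions [L M T^-2].
Q (charge) has dimensions [I T].

Left side: [I^-1 L M T^-3]
Right side: [I^-1 L^-1 M^-1 T]

The two sides have different dimensions, so the equation is NOT dimensionally consistent.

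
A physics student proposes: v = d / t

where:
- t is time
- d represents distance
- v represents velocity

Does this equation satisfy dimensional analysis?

Yes

t (time) has dimensions [T].
d (distance) has dimensions [L].
v (velocity) has dimensions [L T^-1].

Left side: [L T^-1]
Right side: [L T^-1]

Both sides have the same dimensions, so the equation is dimensionally consistent.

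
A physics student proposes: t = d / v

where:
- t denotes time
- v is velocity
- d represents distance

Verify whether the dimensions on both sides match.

Yes

t (time) has dimensions [T].
v (velocity) has dimensions [L T^-1].
d (distance) has dimensions [L].

Left side: [T]
Right side: [T]

Both sides have the same dimensions, so the equation is dimensionally consistent.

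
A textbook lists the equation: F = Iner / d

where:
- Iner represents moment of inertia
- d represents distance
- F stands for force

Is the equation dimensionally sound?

No

Iner (moment of inertia) has dimensions [L^2 M].
d (distance) has dimensions [L].
F (force) has dimensions [L M T^-2].

Left side: [L M T^-2]
Right side: [L M]

The two sides have different dimensions, so the equation is NOT dimensionally consistent.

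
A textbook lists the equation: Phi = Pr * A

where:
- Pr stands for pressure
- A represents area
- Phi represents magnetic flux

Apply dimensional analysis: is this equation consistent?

No

Pr (pressure) has dimensions [L^-1 M T^-2].
A (area) has dimensions [L^2].
Phi (magnetic flux) has dimensions [I^-1 L^2 M T^-2].

Left side: [I^-1 L^2 M T^-2]
Right side: [L M T^-2]

The two sides have different dimensions, so the equation is NOT dimensionally consistent.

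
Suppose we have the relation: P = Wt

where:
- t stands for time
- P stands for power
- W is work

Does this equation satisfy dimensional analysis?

No

t (time) has dimensions [T].
P (power) has dimensions [L^2 M T^-3].
W (work) has dimensions [L^2 M T^-2].

Left side: [L^2 M T^-3]
Right side: [L^2 M T^-1]

The two sides have different dimensions, so the equation is NOT dimensionally consistent.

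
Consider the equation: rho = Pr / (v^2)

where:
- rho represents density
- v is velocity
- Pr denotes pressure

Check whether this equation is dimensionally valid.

Yes

rho (density) has dimensions [L^-3 M].
v (velocity) has dimensions [L T^-1].
Pr (pressure) has dimensions [L^-1 M T^-2].

Left side: [L^-3 M]
Right side: [L^-3 M]

Both sides have the same dimensions, so the equation is dimensionally consistent.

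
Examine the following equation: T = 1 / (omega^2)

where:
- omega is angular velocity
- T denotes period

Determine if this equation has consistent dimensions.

No

omega (angular velocity) has dimensions [T^-1].
T (period) has dimensions [T].

Left side: [T]
Right side: [T^2]

The two sides have different dimensions, so the equation is NOT dimensionally consistent.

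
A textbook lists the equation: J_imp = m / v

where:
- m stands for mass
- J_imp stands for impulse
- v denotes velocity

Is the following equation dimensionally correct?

No

m (mass) has dimensions [M].
J_imp (impulse) has dimensions [L M T^-1].
v (velocity) has dimensions [L T^-1].

Left side: [L M T^-1]
Right side: [L^-1 M T]

The two sides have different dimensions, so the equation is NOT dimensionally consistent.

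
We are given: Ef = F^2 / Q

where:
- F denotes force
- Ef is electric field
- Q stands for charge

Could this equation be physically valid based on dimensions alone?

No

F (force) has dimensions [L M T^-2].
Ef (electric field) has dimensions [I^-1 L M T^-3].
Q (charge) has dimensions [I T].

Left side: [I^-1 L M T^-3]
Right side: [I^-1 L^2 M^2 T^-5]

The two sides have different dimensions, so the equation is NOT dimensionally consistent.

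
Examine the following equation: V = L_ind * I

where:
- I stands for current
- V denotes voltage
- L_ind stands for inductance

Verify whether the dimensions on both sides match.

No

I (current) has dimensions [I].
V (voltage) has dimensions [I^-1 L^2 M T^-3].
L_ind (inductance) has dimensions [I^-2 L^2 M T^-2].

Left side: [I^-1 L^2 M T^-3]
Right side: [I^-1 L^2 M T^-2]

The two sides have different dimensions, so the equation is NOT dimensionally consistent.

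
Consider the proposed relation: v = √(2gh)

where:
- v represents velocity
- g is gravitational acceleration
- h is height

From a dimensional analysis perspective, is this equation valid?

Yes

v (velocity) has dimensions [L T^-1].
g (gravitational acceleration) has dimensions [L T^-2].
h (height) has dimensions [L].

Left side: [L T^-1]
Right side: [L T^-1]

Both sides have the same dimensions, so the equation is dimensionally consistent.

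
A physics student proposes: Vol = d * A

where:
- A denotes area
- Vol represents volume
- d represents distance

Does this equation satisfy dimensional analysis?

Yes

A (area) has dimensions [L^2].
Vol (volume) has dimensions [L^3].
d (distance) has dimensions [L].

Left side: [L^3]
Right side: [L^3]

Both sides have the same dimensions, so the equation is dimensionally consistent.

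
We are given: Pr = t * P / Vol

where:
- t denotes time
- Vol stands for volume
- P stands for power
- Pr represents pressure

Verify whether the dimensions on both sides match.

Yes

t (time) has dimensions [T].
Vol (volume) has dimensions [L^3].
P (power) has dimensions [L^2 M T^-3].
Pr (pressure) has dimensions [L^-1 M T^-2].

Left side: [L^-1 M T^-2]
Right side: [L^-1 M T^-2]

Both sides have the same dimensions, so the equation is dimensionally consistent.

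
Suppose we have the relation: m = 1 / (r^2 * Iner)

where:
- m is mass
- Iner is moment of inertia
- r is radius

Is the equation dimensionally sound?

No

m (mass) has dimensions [M].
Iner (moment of inertia) has dimensions [L^2 M].
r (radius) has dimensions [L].

Left side: [M]
Right side: [L^-4 M^-1]

The two sides have different dimensions, so the equation is NOT dimensionally consistent.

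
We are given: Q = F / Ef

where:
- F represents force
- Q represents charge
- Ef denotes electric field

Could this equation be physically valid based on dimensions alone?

Yes

F (force) has dimensions [L M T^-2].
Q (charge) has dimensions [I T].
Ef (electric field) has dimensions [I^-1 L M T^-3].

Left side: [I T]
Right side: [I T]

Both sides have the same dimensions, so the equation is dimensionally consistent.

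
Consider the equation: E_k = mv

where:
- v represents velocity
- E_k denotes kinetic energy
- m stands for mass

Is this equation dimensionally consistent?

No

v (velocity) has dimensions [L T^-1].
E_k (kinetic energy) has dimensions [L^2 M T^-2].
m (mass) has dimensions [M].

Left side: [L^2 M T^-2]
Right side: [L M T^-1]

The two sides have different dimensions, so the equation is NOT dimensionally consistent.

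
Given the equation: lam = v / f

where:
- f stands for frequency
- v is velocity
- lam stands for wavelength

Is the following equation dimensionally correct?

Yes

f (frequency) has dimensions [T^-1].
v (velocity) has dimensions [L T^-1].
lam (wavelength) has dimensions [L].

Left side: [L]
Right side: [L]

Both sides have the same dimensions, so the equation is dimensionally consistent.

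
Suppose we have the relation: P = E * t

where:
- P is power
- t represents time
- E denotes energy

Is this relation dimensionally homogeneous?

No

P (power) has dimensions [L^2 M T^-3].
t (time) has dimensions [T].
E (energy) has dimensions [L^2 M T^-2].

Left side: [L^2 M T^-3]
Right side: [L^2 M T^-1]

The two sides have different dimensions, so the equation is NOT dimensionally consistent.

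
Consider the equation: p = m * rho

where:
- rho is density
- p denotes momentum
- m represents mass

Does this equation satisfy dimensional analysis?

No

rho (density) has dimensions [L^-3 M].
p (momentum) has dimensions [L M T^-1].
m (mass) has dimensions [M].

Left side: [L M T^-1]
Right side: [L^-3 M^2]

The two sides have different dimensions, so the equation is NOT dimensionally consistent.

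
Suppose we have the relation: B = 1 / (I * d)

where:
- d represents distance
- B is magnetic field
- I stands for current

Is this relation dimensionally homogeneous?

No

d (distance) has dimensions [L].
B (magnetic field) has dimensions [I^-1 M T^-2].
I (current) has dimensions [I].

Left side: [I^-1 M T^-2]
Right side: [I^-1 L^-1]

The two sides have different dimensions, so the equation is NOT dimensionally consistent.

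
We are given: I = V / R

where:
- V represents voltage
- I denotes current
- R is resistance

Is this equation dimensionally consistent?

Yes

V (voltage) has dimensions [I^-1 L^2 M T^-3].
I (current) has dimensions [I].
R (resistance) has dimensions [I^-2 L^2 M T^-3].

Left side: [I]
Right side: [I]

Both sides have the same dimensions, so the equation is dimensionally consistent.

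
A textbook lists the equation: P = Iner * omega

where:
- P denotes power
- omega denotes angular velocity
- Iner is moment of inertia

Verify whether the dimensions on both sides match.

No

P (power) has dimensions [L^2 M T^-3].
omega (angular velocity) has dimensions [T^-1].
Iner (moment of inertia) has dimensions [L^2 M].

Left side: [L^2 M T^-3]
Right side: [L^2 M T^-1]

The two sides have different dimensions, so the equation is NOT dimensionally consistent.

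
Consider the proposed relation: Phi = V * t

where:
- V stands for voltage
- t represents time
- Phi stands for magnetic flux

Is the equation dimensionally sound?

Yes

V (voltage) has dimensions [I^-1 L^2 M T^-3].
t (time) has dimensions [T].
Phi (magnetic flux) has dimensions [I^-1 L^2 M T^-2].

Left side: [I^-1 L^2 M T^-2]
Right side: [I^-1 L^2 M T^-2]

Both sides have the same dimensions, so the equation is dimensionally consistent.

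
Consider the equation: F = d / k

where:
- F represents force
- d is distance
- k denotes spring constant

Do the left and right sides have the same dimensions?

No

F (force) has dimensions [L M T^-2].
d (distance) has dimensions [L].
k (spring constant) has dimensions [M T^-2].

Left side: [L M T^-2]
Right side: [L M^-1 T^2]

The two sides have different dimensions, so the equation is NOT dimensionally consistent.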